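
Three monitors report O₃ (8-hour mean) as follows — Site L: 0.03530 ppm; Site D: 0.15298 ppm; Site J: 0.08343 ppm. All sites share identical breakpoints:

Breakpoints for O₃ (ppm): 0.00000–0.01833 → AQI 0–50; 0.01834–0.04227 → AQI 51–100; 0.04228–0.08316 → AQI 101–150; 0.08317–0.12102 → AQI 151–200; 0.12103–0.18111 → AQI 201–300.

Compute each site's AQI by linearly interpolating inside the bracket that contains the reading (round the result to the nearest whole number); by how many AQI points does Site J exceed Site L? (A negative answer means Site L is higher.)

Site L: 0.03530 ∈ [0.01834, 0.04227] ↔ index [51, 100].
51 + (0.03530−0.01834)·(100−51)/(0.04227−0.01834) = 51 + 0.01696·49/0.02393 ≈ 85.73, so AQI = 86.
Site D 0.15298: bracket 0.12103–0.18111 → index 201–300; slope 99/0.06008, offset 0.03195.
AQI = 201 + 99/0.06008·0.03195 ≈ 253.65 ⇒ 254.
Site J: 0.08343 ∈ [0.08317, 0.12102] ↔ index [151, 200].
151 + (0.08343−0.08317)·(200−151)/(0.12102−0.08317) = 151 + 0.00026·49/0.03785 ≈ 151.34, so AQI = 151.
AQIs: Site L=86, Site D=254, Site J=151. Site J (151) − Site L (86) = 65.

65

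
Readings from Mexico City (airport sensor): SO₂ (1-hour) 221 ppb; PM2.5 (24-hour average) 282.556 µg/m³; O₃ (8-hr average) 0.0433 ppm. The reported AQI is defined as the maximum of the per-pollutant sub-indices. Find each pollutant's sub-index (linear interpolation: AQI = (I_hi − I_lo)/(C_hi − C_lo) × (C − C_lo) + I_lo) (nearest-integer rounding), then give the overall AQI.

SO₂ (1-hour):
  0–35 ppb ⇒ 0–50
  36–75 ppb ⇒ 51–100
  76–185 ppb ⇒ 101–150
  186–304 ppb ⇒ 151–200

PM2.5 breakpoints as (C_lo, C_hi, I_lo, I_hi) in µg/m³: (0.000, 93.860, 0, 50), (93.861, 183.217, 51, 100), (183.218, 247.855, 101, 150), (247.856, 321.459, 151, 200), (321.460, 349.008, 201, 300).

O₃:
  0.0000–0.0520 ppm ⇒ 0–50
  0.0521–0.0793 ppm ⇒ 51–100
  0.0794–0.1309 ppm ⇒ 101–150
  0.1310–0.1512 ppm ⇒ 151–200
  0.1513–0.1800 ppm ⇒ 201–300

SO₂: row 186–304 (AQI 151–200). (200−151)·(221−186)/(304−186) + 151 = 49·35/118 + 151 ≈ 165.53 → 166.
PM2.5: 282.556 lies in 247.856–321.459, so I_lo=151, I_hi=200, C_lo=247.856, C_hi=321.459.
(200−151)/(321.459−247.856) × (282.556−247.856) + 151 = 49/73.603 × 34.700 + 151 ≈ 174.10 → 174.
O₃: 0.0433 ∈ [0.0000, 0.0520] ↔ index [0, 50].
0 + (0.0433−0.0000)·(50−0)/(0.0520−0.0000) = 0 + 0.0433·50/0.0520 ≈ 41.63, so AQI = 42.
Sub-indices: SO₂→166, PM2.5→174, O₃→42. Overall AQI = max = 174; dominant pollutant is PM2.5.

174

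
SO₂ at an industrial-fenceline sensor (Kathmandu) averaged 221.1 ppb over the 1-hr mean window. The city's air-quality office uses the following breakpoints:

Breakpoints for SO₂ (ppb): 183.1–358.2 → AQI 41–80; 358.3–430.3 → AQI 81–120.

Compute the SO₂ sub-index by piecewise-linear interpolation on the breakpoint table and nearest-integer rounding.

SO₂ 221.1: bracket 183.1–358.2 → index 41–80; slope 39/175.1, offset 38.0.
AQI = 41 + 39/175.1·38.0 ≈ 49.46 ⇒ 49.

49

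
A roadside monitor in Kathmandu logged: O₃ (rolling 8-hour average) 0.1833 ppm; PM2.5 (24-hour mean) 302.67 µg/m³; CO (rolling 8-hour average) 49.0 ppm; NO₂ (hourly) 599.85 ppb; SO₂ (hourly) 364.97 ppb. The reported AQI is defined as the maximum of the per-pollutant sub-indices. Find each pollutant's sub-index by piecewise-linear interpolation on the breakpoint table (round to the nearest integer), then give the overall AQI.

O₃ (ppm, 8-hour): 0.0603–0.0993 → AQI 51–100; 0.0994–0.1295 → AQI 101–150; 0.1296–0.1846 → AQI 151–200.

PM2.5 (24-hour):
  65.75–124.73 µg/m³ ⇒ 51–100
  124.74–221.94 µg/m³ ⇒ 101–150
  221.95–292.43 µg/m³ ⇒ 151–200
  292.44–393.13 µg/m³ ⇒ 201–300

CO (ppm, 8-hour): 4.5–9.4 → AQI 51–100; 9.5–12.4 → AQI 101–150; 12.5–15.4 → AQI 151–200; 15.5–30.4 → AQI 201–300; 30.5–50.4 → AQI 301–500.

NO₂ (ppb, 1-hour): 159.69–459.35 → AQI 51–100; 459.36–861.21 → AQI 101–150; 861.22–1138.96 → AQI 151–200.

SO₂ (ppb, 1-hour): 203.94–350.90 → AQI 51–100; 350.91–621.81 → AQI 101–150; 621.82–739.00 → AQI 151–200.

O₃: 0.1833 ∈ [0.1296, 0.1846] ↔ index [151, 200].
151 + (0.1833−0.1296)·(200−151)/(0.1846−0.1296) = 151 + 0.0537·49/0.0550 ≈ 198.84, so AQI = 199.
PM2.5: row 292.44–393.13 (AQI 201–300). (300−201)·(302.67−292.44)/(393.13−292.44) + 201 = 99·10.23/100.69 + 201 ≈ 211.06 → 211.
CO: 49.0 lies in 30.5–50.4, so I_lo=301, I_hi=500, C_lo=30.5, C_hi=50.4.
(500−301)/(50.4−30.5) × (49.0−30.5) + 301 = 199/19.9 × 18.5 + 301 ≈ 486.00 → 486.
NO₂: row 459.36–861.21 (AQI 101–150). (150−101)·(599.85−459.36)/(861.21−459.36) + 101 = 49·140.49/401.85 + 101 ≈ 118.13 → 118.
SO₂: row 350.91–621.81 (AQI 101–150). (150−101)·(364.97−350.91)/(621.81−350.91) + 101 = 49·14.06/270.90 + 101 ≈ 103.54 → 104.
Sub-indices: O₃→199, PM2.5→211, CO→486, NO₂→118, SO₂→104. Overall AQI = max = 486; dominant pollutant is CO.

486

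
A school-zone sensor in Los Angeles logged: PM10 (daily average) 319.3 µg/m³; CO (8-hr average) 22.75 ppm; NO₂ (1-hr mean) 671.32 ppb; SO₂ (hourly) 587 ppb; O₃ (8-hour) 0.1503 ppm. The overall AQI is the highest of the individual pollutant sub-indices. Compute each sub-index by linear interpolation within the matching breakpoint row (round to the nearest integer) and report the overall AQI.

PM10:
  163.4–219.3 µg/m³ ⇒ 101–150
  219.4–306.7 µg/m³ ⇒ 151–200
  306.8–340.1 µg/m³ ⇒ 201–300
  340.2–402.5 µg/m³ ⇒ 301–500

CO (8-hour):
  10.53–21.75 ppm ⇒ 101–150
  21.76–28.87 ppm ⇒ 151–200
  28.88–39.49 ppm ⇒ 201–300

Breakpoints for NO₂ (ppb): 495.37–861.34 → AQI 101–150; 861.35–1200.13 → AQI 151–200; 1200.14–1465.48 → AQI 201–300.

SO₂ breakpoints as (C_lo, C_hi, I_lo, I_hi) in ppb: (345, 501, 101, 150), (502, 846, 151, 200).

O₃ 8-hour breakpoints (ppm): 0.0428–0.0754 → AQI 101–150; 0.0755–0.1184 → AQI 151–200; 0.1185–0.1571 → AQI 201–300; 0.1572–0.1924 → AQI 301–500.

PM10: row 306.8–340.1 (AQI 201–300). (300−201)·(319.3−306.8)/(340.1−306.8) + 201 = 99·12.5/33.3 + 201 ≈ 238.16 → 238.
CO: 22.75 lies in 21.76–28.87, so I_lo=151, I_hi=200, C_lo=21.76, C_hi=28.87.
(200−151)/(28.87−21.76) × (22.75−21.76) + 151 = 49/7.11 × 0.99 + 151 ≈ 157.82 → 158.
NO₂ 671.32: bracket 495.37–861.34 → index 101–150; slope 49/365.97, offset 175.95.
AQI = 101 + 49/365.97·175.95 ≈ 124.56 ⇒ 125.
SO₂: row 502–846 (AQI 151–200). (200−151)·(587−502)/(846−502) + 151 = 49·85/344 + 151 ≈ 163.11 → 163.
O₃: 0.1503 lies in 0.1185–0.1571, so I_lo=201, I_hi=300, C_lo=0.1185, C_hi=0.1571.
(300−201)/(0.1571−0.1185) × (0.1503−0.1185) + 201 = 99/0.0386 × 0.0318 + 201 ≈ 282.56 → 283.
Sub-indices: PM10→238, CO→158, NO₂→125, SO₂→163, O₃→283. Overall AQI = max = 283; dominant pollutant is O₃.
AQI 283: Very Unhealthy.

283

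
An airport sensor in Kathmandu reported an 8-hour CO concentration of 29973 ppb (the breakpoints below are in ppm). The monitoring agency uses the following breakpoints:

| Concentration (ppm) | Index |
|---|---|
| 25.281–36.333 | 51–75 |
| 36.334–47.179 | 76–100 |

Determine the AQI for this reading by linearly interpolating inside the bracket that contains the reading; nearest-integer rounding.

Convert: 29973 ppb = 29.973 ppm.
CO: 29.973 lies in 25.281–36.333, so I_lo=51, I_hi=75, C_lo=25.281, C_hi=36.333.
(75−51)/(36.333−25.281) × (29.973−25.281) + 51 = 24/11.052 × 4.692 + 51 ≈ 61.19 → 61.

61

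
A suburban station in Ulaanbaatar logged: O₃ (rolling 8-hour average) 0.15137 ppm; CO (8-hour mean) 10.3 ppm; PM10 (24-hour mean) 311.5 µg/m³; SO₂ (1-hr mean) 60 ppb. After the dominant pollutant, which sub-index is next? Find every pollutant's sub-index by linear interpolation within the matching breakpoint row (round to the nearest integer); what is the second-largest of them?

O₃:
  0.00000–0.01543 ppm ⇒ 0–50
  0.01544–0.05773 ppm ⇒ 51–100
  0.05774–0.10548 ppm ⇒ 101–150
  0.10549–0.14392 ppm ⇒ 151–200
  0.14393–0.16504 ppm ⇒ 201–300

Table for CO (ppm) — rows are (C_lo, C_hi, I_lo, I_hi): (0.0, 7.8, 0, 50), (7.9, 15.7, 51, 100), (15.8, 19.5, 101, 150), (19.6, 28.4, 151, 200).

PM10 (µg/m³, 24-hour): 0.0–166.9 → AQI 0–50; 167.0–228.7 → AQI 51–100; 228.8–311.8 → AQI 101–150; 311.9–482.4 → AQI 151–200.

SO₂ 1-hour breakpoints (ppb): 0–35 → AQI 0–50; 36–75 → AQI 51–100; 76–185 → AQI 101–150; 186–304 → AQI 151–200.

150

O₃: 0.15137 lies in 0.14393–0.16504, so I_lo=201, I_hi=300, C_lo=0.14393, C_hi=0.16504.
(300−201)/(0.16504−0.14393) × (0.15137−0.14393) + 201 = 99/0.02111 × 0.00744 + 201 ≈ 235.89 → 236.
CO: 10.3 ∈ [7.9, 15.7] ↔ index [51, 100].
51 + (10.3−7.9)·(100−51)/(15.7−7.9) = 51 + 2.4·49/7.8 ≈ 66.08, so AQI = 66.
PM10: row 228.8–311.8 (AQI 101–150). (150−101)·(311.5−228.8)/(311.8−228.8) + 101 = 49·82.7/83.0 + 101 ≈ 149.82 → 150.
SO₂: 60 lies in 36–75, so I_lo=51, I_hi=100, C_lo=36, C_hi=75.
(100−51)/(75−36) × (60−36) + 51 = 49/39 × 24 + 51 ≈ 81.15 → 81.
Sub-indices: O₃→236, CO→66, PM10→150, SO₂→81. Ranked high→low: 236, 150, 81, 66. Second-highest sub-index = 150.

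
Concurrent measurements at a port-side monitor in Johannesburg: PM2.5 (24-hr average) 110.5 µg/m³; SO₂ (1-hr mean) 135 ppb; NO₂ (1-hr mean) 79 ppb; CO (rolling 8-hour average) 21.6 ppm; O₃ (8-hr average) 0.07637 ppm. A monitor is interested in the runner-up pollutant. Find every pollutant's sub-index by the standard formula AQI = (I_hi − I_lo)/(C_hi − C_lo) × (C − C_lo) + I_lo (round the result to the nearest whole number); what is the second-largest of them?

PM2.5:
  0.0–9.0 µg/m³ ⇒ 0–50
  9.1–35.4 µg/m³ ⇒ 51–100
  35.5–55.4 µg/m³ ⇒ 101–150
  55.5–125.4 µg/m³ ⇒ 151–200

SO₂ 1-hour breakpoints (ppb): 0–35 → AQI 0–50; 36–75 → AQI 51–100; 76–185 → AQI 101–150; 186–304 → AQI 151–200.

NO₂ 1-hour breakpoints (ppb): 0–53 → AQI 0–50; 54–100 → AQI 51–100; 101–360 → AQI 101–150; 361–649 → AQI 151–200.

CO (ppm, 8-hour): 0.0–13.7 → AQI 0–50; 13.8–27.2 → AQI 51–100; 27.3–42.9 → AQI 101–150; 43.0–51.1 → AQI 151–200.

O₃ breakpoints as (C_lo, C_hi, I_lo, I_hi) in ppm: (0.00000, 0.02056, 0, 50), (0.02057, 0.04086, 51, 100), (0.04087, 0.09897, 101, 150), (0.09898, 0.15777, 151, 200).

PM2.5: 110.5 ∈ [55.5, 125.4] ↔ index [151, 200].
151 + (110.5−55.5)·(200−151)/(125.4−55.5) = 151 + 55.0·49/69.9 ≈ 189.56, so AQI = 190.
SO₂: 135 lies in 76–185, so I_lo=101, I_hi=150, C_lo=76, C_hi=185.
(150−101)/(185−76) × (135−76) + 101 = 49/109 × 59 + 101 ≈ 127.52 → 128.
NO₂: 79 lies in 54–100, so I_lo=51, I_hi=100, C_lo=54, C_hi=100.
(100−51)/(100−54) × (79−54) + 51 = 49/46 × 25 + 51 ≈ 77.63 → 78.
CO: 21.6 lies in 13.8–27.2, so I_lo=51, I_hi=100, C_lo=13.8, C_hi=27.2.
(100−51)/(27.2−13.8) × (21.6−13.8) + 51 = 49/13.4 × 7.8 + 51 ≈ 79.52 → 80.
O₃: 0.07637 ∈ [0.04087, 0.09897] ↔ index [101, 150].
101 + (0.07637−0.04087)·(150−101)/(0.09897−0.04087) = 101 + 0.03550·49/0.05810 ≈ 130.94, so AQI = 131.
Sub-indices: PM2.5→190, SO₂→128, NO₂→78, CO→80, O₃→131. Ranked high→low: 190, 131, 128, 80, 78. Second-highest sub-index = 131.

131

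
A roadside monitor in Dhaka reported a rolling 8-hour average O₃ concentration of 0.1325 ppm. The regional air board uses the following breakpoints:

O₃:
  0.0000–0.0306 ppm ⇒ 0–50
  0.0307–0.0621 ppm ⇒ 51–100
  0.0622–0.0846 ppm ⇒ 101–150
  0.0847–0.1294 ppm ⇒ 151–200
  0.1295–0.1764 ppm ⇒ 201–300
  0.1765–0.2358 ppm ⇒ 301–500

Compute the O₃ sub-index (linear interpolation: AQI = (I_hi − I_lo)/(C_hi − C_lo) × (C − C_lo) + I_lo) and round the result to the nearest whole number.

207

O₃ 0.1325: bracket 0.1295–0.1764 → index 201–300; slope 99/0.0469, offset 0.0030.
AQI = 201 + 99/0.0469·0.0030 ≈ 207.33 ⇒ 207.
AQI 207 falls in the Very Unhealthy category.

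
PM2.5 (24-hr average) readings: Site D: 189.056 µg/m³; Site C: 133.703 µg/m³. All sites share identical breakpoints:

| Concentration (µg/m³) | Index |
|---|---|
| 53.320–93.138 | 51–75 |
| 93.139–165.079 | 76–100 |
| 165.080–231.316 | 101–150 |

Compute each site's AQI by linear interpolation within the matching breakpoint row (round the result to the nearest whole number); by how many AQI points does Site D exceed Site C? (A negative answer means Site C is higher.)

29

Site D 189.056: bracket 165.080–231.316 → index 101–150; slope 49/66.236, offset 23.976.
AQI = 101 + 49/66.236·23.976 ≈ 118.74 ⇒ 119.
Site C 133.703: bracket 93.139–165.079 → index 76–100; slope 24/71.940, offset 40.564.
AQI = 76 + 24/71.940·40.564 ≈ 89.53 ⇒ 90.
AQIs: Site D=119, Site C=90. Site D (119) − Site C (90) = 29.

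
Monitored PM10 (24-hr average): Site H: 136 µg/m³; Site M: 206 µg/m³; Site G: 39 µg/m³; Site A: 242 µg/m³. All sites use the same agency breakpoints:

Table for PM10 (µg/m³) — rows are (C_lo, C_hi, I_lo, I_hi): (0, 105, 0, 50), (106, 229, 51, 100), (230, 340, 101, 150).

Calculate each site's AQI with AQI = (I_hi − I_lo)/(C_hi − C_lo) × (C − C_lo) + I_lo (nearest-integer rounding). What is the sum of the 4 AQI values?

Site H: 136 lies in 106–229, so I_lo=51, I_hi=100, C_lo=106, C_hi=229.
(100−51)/(229−106) × (136−106) + 51 = 49/123 × 30 + 51 ≈ 62.95 → 63.
Site M: 206 ∈ [106, 229] ↔ index [51, 100].
51 + (206−106)·(100−51)/(229−106) = 51 + 100·49/123 ≈ 90.84, so AQI = 91.
Site G: row 0–105 (AQI 0–50). (50−0)·(39−0)/(105−0) + 0 = 50·39/105 + 0 ≈ 18.57 → 19.
Site A 242: bracket 230–340 → index 101–150; slope 49/110, offset 12.
AQI = 101 + 49/110·12 ≈ 106.35 ⇒ 106.
AQIs: Site H=63, Site M=91, Site G=19, Site A=106. Sum = 63 + 91 + 19 + 106 = 279.

279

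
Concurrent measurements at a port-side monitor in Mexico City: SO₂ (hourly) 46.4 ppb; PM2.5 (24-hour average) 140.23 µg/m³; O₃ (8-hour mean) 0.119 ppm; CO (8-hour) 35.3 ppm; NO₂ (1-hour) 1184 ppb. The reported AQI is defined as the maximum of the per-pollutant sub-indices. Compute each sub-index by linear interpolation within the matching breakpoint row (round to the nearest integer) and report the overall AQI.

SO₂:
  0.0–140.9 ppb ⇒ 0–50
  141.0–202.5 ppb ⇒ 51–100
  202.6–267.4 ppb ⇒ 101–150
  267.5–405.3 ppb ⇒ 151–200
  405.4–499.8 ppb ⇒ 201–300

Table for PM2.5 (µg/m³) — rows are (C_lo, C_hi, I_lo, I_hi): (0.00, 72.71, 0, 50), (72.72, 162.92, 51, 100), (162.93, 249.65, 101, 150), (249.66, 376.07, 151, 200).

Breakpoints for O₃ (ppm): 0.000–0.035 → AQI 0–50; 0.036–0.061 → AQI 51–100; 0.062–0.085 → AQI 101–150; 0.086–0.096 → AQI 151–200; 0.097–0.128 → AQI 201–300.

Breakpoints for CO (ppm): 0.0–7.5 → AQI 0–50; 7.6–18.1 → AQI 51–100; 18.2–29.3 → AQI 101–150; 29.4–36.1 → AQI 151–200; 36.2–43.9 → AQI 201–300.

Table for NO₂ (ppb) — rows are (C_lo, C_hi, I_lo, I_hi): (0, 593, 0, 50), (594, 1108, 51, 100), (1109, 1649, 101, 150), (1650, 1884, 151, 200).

SO₂: row 0.0–140.9 (AQI 0–50). (50−0)·(46.4−0.0)/(140.9−0.0) + 0 = 50·46.4/140.9 + 0 ≈ 16.47 → 16.
PM2.5: 140.23 ∈ [72.72, 162.92] ↔ index [51, 100].
51 + (140.23−72.72)·(100−51)/(162.92−72.72) = 51 + 67.51·49/90.20 ≈ 87.67, so AQI = 88.
O₃: row 0.097–0.128 (AQI 201–300). (300−201)·(0.119−0.097)/(0.128−0.097) + 201 = 99·0.022/0.031 + 201 ≈ 271.26 → 271.
CO: row 29.4–36.1 (AQI 151–200). (200−151)·(35.3−29.4)/(36.1−29.4) + 151 = 49·5.9/6.7 + 151 ≈ 194.15 → 194.
NO₂: row 1109–1649 (AQI 101–150). (150−101)·(1184−1109)/(1649−1109) + 101 = 49·75/540 + 101 ≈ 107.81 → 108.
Sub-indices: SO₂→16, PM2.5→88, O₃→271, CO→194, NO₂→108. Overall AQI = max = 271; dominant pollutant is O₃.
AQI 271: Very Unhealthy.

271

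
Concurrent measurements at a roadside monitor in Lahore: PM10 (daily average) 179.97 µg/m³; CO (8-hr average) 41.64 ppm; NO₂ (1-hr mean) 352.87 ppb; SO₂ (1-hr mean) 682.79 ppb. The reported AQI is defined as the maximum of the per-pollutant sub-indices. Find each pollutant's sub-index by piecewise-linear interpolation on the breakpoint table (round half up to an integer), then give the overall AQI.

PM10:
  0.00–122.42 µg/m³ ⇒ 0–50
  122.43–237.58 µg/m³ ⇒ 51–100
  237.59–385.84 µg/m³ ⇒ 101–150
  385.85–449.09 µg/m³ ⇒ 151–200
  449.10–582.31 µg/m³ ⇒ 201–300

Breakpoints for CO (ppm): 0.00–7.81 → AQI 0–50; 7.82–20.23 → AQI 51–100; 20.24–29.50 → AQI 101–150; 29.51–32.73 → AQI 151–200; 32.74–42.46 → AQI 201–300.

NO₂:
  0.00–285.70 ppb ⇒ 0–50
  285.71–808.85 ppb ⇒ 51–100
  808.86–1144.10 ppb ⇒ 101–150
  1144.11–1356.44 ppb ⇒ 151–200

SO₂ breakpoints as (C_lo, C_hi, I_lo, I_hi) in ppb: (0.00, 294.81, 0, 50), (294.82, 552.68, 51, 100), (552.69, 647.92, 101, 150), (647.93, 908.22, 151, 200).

292

PM10: 179.97 ∈ [122.43, 237.58] ↔ index [51, 100].
51 + (179.97−122.43)·(100−51)/(237.58−122.43) = 51 + 57.54·49/115.15 ≈ 75.49, so AQI = 75.
CO: 41.64 ∈ [32.74, 42.46] ↔ index [201, 300].
201 + (41.64−32.74)·(300−201)/(42.46−32.74) = 201 + 8.90·99/9.72 ≈ 291.65, so AQI = 292.
NO₂ 352.87: bracket 285.71–808.85 → index 51–100; slope 49/523.14, offset 67.16.
AQI = 51 + 49/523.14·67.16 ≈ 57.29 ⇒ 57.
SO₂: row 647.93–908.22 (AQI 151–200). (200−151)·(682.79−647.93)/(908.22−647.93) + 151 = 49·34.86/260.29 + 151 ≈ 157.56 → 158.
Sub-indices: PM10→75, CO→292, NO₂→57, SO₂→158. Overall AQI = max = 292; dominant pollutant is CO.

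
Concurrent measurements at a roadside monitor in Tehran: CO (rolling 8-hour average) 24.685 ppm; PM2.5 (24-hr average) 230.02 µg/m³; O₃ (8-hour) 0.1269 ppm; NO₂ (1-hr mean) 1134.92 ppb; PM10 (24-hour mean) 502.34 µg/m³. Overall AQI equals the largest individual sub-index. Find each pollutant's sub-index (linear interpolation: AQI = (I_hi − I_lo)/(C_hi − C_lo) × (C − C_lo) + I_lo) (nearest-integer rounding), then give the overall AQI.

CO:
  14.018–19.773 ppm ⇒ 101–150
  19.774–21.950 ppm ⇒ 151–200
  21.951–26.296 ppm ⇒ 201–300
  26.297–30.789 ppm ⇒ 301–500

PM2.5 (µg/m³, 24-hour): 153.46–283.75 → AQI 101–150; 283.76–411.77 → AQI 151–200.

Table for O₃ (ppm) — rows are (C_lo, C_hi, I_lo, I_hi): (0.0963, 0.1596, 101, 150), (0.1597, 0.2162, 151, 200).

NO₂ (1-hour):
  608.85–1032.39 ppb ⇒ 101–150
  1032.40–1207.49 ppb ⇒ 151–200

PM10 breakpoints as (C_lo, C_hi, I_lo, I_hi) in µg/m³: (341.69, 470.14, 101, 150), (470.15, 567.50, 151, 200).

CO 24.685: bracket 21.951–26.296 → index 201–300; slope 99/4.345, offset 2.734.
AQI = 201 + 99/4.345·2.734 ≈ 263.29 ⇒ 263.
PM2.5 230.02: bracket 153.46–283.75 → index 101–150; slope 49/130.29, offset 76.56.
AQI = 101 + 49/130.29·76.56 ≈ 129.79 ⇒ 130.
O₃: 0.1269 ∈ [0.0963, 0.1596] ↔ index [101, 150].
101 + (0.1269−0.0963)·(150−101)/(0.1596−0.0963) = 101 + 0.0306·49/0.0633 ≈ 124.69, so AQI = 125.
NO₂: row 1032.40–1207.49 (AQI 151–200). (200−151)·(1134.92−1032.40)/(1207.49−1032.40) + 151 = 49·102.52/175.09 + 151 ≈ 179.69 → 180.
PM10: 502.34 lies in 470.15–567.50, so I_lo=151, I_hi=200, C_lo=470.15, C_hi=567.50.
(200−151)/(567.50−470.15) × (502.34−470.15) + 151 = 49/97.35 × 32.19 + 151 ≈ 167.20 → 167.
Sub-indices: CO→263, PM2.5→130, O₃→125, NO₂→180, PM10→167. Overall AQI = max = 263; dominant pollutant is CO.

263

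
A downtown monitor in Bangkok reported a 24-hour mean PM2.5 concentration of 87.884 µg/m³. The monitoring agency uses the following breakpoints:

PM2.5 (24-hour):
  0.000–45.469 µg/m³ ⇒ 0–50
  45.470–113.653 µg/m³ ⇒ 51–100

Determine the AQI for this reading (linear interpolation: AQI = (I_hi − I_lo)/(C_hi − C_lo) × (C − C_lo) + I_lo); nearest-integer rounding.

PM2.5 87.884: bracket 45.470–113.653 → index 51–100; slope 49/68.183, offset 42.414.
AQI = 51 + 49/68.183·42.414 ≈ 81.48 ⇒ 81.
AQI 81 falls in the Moderate category.

81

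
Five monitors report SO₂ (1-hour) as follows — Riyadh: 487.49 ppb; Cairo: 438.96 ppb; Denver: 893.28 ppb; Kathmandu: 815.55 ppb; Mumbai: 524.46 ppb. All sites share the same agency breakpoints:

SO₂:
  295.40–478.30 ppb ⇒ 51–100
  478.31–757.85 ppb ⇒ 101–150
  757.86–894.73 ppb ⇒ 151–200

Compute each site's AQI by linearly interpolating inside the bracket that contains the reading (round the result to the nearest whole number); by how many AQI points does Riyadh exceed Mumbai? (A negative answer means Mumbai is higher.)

-6

Riyadh: 487.49 ∈ [478.31, 757.85] ↔ index [101, 150].
101 + (487.49−478.31)·(150−101)/(757.85−478.31) = 101 + 9.18·49/279.54 ≈ 102.61, so AQI = 103.
Cairo: row 295.40–478.30 (AQI 51–100). (100−51)·(438.96−295.40)/(478.30−295.40) + 51 = 49·143.56/182.90 + 51 ≈ 89.46 → 89.
Denver: 893.28 lies in 757.86–894.73, so I_lo=151, I_hi=200, C_lo=757.86, C_hi=894.73.
(200−151)/(894.73−757.86) × (893.28−757.86) + 151 = 49/136.87 × 135.42 + 151 ≈ 199.48 → 199.
Kathmandu: 815.55 lies in 757.86–894.73, so I_lo=151, I_hi=200, C_lo=757.86, C_hi=894.73.
(200−151)/(894.73−757.86) × (815.55−757.86) + 151 = 49/136.87 × 57.69 + 151 ≈ 171.65 → 172.
Mumbai: 524.46 ∈ [478.31, 757.85] ↔ index [101, 150].
101 + (524.46−478.31)·(150−101)/(757.85−478.31) = 101 + 46.15·49/279.54 ≈ 109.09, so AQI = 109.
AQIs: Riyadh=103, Cairo=89, Denver=199, Kathmandu=172, Mumbai=109. Riyadh (103) − Mumbai (109) = -6.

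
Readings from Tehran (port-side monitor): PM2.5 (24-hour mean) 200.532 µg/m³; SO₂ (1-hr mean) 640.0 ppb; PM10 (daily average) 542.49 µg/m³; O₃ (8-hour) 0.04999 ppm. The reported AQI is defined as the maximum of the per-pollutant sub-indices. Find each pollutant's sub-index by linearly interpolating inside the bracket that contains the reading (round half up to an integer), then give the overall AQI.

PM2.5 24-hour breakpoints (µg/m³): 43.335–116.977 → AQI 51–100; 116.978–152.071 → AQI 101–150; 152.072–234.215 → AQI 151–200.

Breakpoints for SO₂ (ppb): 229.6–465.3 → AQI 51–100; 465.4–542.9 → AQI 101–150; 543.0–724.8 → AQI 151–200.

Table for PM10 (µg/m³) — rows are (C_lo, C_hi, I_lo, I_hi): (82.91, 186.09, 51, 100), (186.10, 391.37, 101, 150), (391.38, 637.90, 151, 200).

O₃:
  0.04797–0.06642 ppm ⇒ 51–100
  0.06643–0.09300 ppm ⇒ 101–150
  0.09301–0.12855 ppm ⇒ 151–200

PM2.5 200.532: bracket 152.072–234.215 → index 151–200; slope 49/82.143, offset 48.460.
AQI = 151 + 49/82.143·48.460 ≈ 179.91 ⇒ 180.
SO₂: 640.0 lies in 543.0–724.8, so I_lo=151, I_hi=200, C_lo=543.0, C_hi=724.8.
(200−151)/(724.8−543.0) × (640.0−543.0) + 151 = 49/181.8 × 97.0 + 151 ≈ 177.14 → 177.
PM10: 542.49 ∈ [391.38, 637.90] ↔ index [151, 200].
151 + (542.49−391.38)·(200−151)/(637.90−391.38) = 151 + 151.11·49/246.52 ≈ 181.04, so AQI = 181.
O₃: 0.04999 ∈ [0.04797, 0.06642] ↔ index [51, 100].
51 + (0.04999−0.04797)·(100−51)/(0.06642−0.04797) = 51 + 0.00202·49/0.01845 ≈ 56.36, so AQI = 56.
Sub-indices: PM2.5→180, SO₂→177, PM10→181, O₃→56. Overall AQI = max = 181; dominant pollutant is PM10.

181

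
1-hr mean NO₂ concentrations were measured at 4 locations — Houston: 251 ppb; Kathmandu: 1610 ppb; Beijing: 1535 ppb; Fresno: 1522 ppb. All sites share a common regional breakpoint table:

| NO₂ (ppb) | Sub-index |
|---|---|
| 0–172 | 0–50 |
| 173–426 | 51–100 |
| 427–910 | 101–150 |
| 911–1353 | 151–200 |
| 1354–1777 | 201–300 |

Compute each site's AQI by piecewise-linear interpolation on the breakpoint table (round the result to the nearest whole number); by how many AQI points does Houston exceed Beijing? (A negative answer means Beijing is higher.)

Houston: 251 lies in 173–426, so I_lo=51, I_hi=100, C_lo=173, C_hi=426.
(100−51)/(426−173) × (251−173) + 51 = 49/253 × 78 + 51 ≈ 66.11 → 66.
Kathmandu: 1610 ∈ [1354, 1777] ↔ index [201, 300].
201 + (1610−1354)·(300−201)/(1777−1354) = 201 + 256·99/423 ≈ 260.91, so AQI = 261.
Beijing 1535: bracket 1354–1777 → index 201–300; slope 99/423, offset 181.
AQI = 201 + 99/423·181 ≈ 243.36 ⇒ 243.
Fresno: row 1354–1777 (AQI 201–300). (300−201)·(1522−1354)/(1777−1354) + 201 = 99·168/423 + 201 ≈ 240.32 → 240.
AQIs: Houston=66, Kathmandu=261, Beijing=243, Fresno=240. Houston (66) − Beijing (243) = -177.

-177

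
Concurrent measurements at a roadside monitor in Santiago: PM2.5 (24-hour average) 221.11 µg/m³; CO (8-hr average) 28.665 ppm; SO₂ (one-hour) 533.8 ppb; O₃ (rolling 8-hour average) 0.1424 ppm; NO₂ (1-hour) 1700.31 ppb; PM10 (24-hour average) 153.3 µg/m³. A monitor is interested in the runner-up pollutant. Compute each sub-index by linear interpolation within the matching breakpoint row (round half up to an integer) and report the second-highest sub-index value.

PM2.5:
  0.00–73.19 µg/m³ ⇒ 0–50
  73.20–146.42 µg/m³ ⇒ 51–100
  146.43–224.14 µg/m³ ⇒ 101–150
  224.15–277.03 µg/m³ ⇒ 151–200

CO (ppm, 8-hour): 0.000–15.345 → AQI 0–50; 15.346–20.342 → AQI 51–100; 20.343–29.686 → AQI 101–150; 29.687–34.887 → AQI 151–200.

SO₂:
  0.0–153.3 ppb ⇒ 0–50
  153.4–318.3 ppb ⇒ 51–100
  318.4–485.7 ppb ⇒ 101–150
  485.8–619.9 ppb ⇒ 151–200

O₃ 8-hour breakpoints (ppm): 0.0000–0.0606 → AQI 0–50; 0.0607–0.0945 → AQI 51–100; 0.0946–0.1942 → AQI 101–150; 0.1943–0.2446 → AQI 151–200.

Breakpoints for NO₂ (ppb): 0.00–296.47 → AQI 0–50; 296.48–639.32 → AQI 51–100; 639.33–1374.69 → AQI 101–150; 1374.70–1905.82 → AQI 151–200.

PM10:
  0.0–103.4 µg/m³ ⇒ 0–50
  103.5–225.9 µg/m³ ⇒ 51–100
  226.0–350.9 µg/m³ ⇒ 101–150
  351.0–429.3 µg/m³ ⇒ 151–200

169

PM2.5 221.11: bracket 146.43–224.14 → index 101–150; slope 49/77.71, offset 74.68.
AQI = 101 + 49/77.71·74.68 ≈ 148.09 ⇒ 148.
CO: row 20.343–29.686 (AQI 101–150). (150−101)·(28.665−20.343)/(29.686−20.343) + 101 = 49·8.322/9.343 + 101 ≈ 144.65 → 145.
SO₂: 533.8 ∈ [485.8, 619.9] ↔ index [151, 200].
151 + (533.8−485.8)·(200−151)/(619.9−485.8) = 151 + 48.0·49/134.1 ≈ 168.54, so AQI = 169.
O₃: row 0.0946–0.1942 (AQI 101–150). (150−101)·(0.1424−0.0946)/(0.1942−0.0946) + 101 = 49·0.0478/0.0996 + 101 ≈ 124.52 → 125.
NO₂: 1700.31 lies in 1374.70–1905.82, so I_lo=151, I_hi=200, C_lo=1374.70, C_hi=1905.82.
(200−151)/(1905.82−1374.70) × (1700.31−1374.70) + 151 = 49/531.12 × 325.61 + 151 ≈ 181.04 → 181.
PM10: 153.3 ∈ [103.5, 225.9] ↔ index [51, 100].
51 + (153.3−103.5)·(100−51)/(225.9−103.5) = 51 + 49.8·49/122.4 ≈ 70.94, so AQI = 71.
Sub-indices: PM2.5→148, CO→145, SO₂→169, O₃→125, NO₂→181, PM10→71. Ranked high→low: 181, 169, 148, 145, 125, 71. Second-highest sub-index = 169.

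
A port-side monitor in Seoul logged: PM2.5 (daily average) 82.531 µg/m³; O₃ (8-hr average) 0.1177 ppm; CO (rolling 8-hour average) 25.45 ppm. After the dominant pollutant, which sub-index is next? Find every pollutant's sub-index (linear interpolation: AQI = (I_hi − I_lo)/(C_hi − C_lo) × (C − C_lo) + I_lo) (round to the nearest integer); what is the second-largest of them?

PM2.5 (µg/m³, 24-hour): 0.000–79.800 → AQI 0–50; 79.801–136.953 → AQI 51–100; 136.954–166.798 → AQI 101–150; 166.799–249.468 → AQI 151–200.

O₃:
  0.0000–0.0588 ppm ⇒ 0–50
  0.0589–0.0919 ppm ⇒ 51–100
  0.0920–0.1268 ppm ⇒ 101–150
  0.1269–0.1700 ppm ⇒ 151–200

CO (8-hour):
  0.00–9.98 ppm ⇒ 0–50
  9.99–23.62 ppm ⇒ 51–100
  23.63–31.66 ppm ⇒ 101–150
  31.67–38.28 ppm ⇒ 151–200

PM2.5: 82.531 ∈ [79.801, 136.953] ↔ index [51, 100].
51 + (82.531−79.801)·(100−51)/(136.953−79.801) = 51 + 2.730·49/57.152 ≈ 53.34, so AQI = 53.
O₃ 0.1177: bracket 0.0920–0.1268 → index 101–150; slope 49/0.0348, offset 0.0257.
AQI = 101 + 49/0.0348·0.0257 ≈ 137.19 ⇒ 137.
CO: 25.45 ∈ [23.63, 31.66] ↔ index [101, 150].
101 + (25.45−23.63)·(150−101)/(31.66−23.63) = 101 + 1.82·49/8.03 ≈ 112.11, so AQI = 112.
Sub-indices: PM2.5→53, O₃→137, CO→112. Ranked high→low: 137, 112, 53. Second-highest sub-index = 112.

112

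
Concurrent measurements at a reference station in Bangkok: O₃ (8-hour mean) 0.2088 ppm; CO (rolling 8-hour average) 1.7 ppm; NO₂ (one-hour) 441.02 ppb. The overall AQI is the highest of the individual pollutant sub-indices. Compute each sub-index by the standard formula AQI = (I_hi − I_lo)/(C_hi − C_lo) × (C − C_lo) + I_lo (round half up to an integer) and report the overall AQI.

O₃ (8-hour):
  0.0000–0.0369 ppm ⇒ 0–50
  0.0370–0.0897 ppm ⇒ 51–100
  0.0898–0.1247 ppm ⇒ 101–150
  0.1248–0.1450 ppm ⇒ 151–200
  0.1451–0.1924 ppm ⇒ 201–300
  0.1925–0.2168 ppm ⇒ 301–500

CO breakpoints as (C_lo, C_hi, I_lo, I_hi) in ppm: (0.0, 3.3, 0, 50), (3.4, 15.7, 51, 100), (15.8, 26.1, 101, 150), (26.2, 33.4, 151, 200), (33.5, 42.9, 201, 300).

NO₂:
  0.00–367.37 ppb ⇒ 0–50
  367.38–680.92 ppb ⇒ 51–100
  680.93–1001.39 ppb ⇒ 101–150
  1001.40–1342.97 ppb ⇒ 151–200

O₃: row 0.1925–0.2168 (AQI 301–500). (500−301)·(0.2088−0.1925)/(0.2168−0.1925) + 301 = 199·0.0163/0.0243 + 301 ≈ 434.49 → 434.
CO: 1.7 lies in 0.0–3.3, so I_lo=0, I_hi=50, C_lo=0.0, C_hi=3.3.
(50−0)/(3.3−0.0) × (1.7−0.0) + 0 = 50/3.3 × 1.7 + 0 ≈ 25.76 → 26.
NO₂: row 367.38–680.92 (AQI 51–100). (100−51)·(441.02−367.38)/(680.92−367.38) + 51 = 49·73.64/313.54 + 51 ≈ 62.51 → 63.
Sub-indices: O₃→434, CO→26, NO₂→63. Overall AQI = max = 434; dominant pollutant is O₃.
AQI 434: Hazardous.

434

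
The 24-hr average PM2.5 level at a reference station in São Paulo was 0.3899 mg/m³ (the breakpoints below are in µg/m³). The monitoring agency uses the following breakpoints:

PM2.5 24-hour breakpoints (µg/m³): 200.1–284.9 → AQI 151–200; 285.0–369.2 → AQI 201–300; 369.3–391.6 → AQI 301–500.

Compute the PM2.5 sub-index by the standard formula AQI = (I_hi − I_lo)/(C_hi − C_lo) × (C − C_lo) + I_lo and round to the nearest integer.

Convert: 0.3899 mg/m³ = 389.9 µg/m³.
PM2.5: row 369.3–391.6 (AQI 301–500). (500−301)·(389.9−369.3)/(391.6−369.3) + 301 = 199·20.6/22.3 + 301 ≈ 484.83 → 485.
AQI 485 falls in the Hazardous category.

485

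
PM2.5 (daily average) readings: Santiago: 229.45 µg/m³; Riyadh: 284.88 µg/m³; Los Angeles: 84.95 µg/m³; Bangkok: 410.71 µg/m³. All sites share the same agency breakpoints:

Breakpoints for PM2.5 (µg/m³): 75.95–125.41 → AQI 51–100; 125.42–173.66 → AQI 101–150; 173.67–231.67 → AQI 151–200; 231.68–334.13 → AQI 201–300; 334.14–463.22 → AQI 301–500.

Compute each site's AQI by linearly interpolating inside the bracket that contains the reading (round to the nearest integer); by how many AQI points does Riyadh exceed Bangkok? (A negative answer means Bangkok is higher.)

Santiago 229.45: bracket 173.67–231.67 → index 151–200; slope 49/58.00, offset 55.78.
AQI = 151 + 49/58.00·55.78 ≈ 198.12 ⇒ 198.
Riyadh: row 231.68–334.13 (AQI 201–300). (300−201)·(284.88−231.68)/(334.13−231.68) + 201 = 99·53.20/102.45 + 201 ≈ 252.41 → 252.
Los Angeles: 84.95 ∈ [75.95, 125.41] ↔ index [51, 100].
51 + (84.95−75.95)·(100−51)/(125.41−75.95) = 51 + 9.00·49/49.46 ≈ 59.92, so AQI = 60.
Bangkok: 410.71 lies in 334.14–463.22, so I_lo=301, I_hi=500, C_lo=334.14, C_hi=463.22.
(500−301)/(463.22−334.14) × (410.71−334.14) + 301 = 199/129.08 × 76.57 + 301 ≈ 419.05 → 419.
AQIs: Santiago=198, Riyadh=252, Los Angeles=60, Bangkok=419. Riyadh (252) − Bangkok (419) = -167.

-167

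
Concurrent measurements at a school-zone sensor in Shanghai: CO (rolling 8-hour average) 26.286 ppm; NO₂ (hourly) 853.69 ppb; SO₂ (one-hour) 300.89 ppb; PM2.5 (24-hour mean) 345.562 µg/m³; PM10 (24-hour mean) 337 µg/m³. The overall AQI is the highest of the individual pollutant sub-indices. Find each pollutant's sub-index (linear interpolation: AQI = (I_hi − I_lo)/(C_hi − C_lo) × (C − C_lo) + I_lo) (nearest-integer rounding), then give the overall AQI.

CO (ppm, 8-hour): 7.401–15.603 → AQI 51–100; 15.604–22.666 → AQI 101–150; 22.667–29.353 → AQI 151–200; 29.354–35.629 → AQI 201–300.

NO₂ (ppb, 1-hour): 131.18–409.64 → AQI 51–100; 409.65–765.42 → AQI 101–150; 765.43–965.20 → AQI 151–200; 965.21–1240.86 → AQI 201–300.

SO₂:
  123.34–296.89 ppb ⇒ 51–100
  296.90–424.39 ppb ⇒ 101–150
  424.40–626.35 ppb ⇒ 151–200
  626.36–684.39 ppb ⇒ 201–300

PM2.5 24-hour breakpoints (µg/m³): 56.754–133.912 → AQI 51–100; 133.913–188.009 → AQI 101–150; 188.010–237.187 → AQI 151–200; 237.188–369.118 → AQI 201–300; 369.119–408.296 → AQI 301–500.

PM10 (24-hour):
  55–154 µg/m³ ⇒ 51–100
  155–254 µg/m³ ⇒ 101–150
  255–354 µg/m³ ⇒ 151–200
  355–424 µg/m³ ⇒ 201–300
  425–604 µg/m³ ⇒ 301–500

CO: row 22.667–29.353 (AQI 151–200). (200−151)·(26.286−22.667)/(29.353−22.667) + 151 = 49·3.619/6.686 + 151 ≈ 177.52 → 178.
NO₂: row 765.43–965.20 (AQI 151–200). (200−151)·(853.69−765.43)/(965.20−765.43) + 151 = 49·88.26/199.77 + 151 ≈ 172.65 → 173.
SO₂: row 296.90–424.39 (AQI 101–150). (150−101)·(300.89−296.90)/(424.39−296.90) + 101 = 49·3.99/127.49 + 101 ≈ 102.53 → 103.
PM2.5: row 237.188–369.118 (AQI 201–300). (300−201)·(345.562−237.188)/(369.118−237.188) + 201 = 99·108.374/131.930 + 201 ≈ 282.32 → 282.
PM10 337: bracket 255–354 → index 151–200; slope 49/99, offset 82.
AQI = 151 + 49/99·82 ≈ 191.59 ⇒ 192.
Sub-indices: CO→178, NO₂→173, SO₂→103, PM2.5→282, PM10→192. Overall AQI = max = 282; dominant pollutant is PM2.5.

282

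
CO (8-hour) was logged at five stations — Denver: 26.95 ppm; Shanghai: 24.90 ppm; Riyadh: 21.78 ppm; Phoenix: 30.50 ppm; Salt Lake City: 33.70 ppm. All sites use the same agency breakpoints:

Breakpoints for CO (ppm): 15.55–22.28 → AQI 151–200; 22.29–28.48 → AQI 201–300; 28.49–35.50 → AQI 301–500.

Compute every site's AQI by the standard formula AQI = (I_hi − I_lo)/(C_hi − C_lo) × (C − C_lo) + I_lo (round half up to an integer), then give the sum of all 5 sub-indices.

1522

Denver 26.95: bracket 22.29–28.48 → index 201–300; slope 99/6.19, offset 4.66.
AQI = 201 + 99/6.19·4.66 ≈ 275.53 ⇒ 276.
Shanghai 24.90: bracket 22.29–28.48 → index 201–300; slope 99/6.19, offset 2.61.
AQI = 201 + 99/6.19·2.61 ≈ 242.74 ⇒ 243.
Riyadh 21.78: bracket 15.55–22.28 → index 151–200; slope 49/6.73, offset 6.23.
AQI = 151 + 49/6.73·6.23 ≈ 196.36 ⇒ 196.
Phoenix: 30.50 ∈ [28.49, 35.50] ↔ index [301, 500].
301 + (30.50−28.49)·(500−301)/(35.50−28.49) = 301 + 2.01·199/7.01 ≈ 358.06, so AQI = 358.
Salt Lake City: row 28.49–35.50 (AQI 301–500). (500−301)·(33.70−28.49)/(35.50−28.49) + 301 = 199·5.21/7.01 + 301 ≈ 448.90 → 449.
AQIs: Denver=276, Shanghai=243, Riyadh=196, Phoenix=358, Salt Lake City=449. Sum = 276 + 243 + 196 + 358 + 449 = 1522.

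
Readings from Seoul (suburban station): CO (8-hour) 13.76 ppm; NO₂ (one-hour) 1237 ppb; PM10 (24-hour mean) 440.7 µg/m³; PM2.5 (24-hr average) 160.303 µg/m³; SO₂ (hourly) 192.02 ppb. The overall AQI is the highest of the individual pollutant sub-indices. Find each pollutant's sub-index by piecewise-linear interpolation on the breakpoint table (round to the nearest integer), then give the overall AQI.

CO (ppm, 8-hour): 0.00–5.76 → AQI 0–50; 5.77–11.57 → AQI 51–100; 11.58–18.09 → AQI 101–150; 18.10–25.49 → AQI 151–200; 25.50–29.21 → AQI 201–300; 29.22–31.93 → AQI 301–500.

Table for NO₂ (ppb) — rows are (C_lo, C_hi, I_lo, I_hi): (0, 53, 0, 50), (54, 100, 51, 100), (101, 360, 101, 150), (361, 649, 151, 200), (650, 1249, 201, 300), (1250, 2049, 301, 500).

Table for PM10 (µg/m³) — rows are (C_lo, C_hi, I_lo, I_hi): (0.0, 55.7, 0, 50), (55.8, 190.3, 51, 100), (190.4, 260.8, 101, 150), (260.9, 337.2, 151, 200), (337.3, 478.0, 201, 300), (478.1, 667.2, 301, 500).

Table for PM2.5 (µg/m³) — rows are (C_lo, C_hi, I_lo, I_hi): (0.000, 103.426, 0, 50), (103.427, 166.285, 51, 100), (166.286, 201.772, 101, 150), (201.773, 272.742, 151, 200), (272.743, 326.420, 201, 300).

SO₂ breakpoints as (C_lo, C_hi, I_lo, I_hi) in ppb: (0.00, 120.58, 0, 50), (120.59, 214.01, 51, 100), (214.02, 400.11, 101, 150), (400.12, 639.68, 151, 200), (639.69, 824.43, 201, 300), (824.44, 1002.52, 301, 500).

CO: 13.76 lies in 11.58–18.09, so I_lo=101, I_hi=150, C_lo=11.58, C_hi=18.09.
(150−101)/(18.09−11.58) × (13.76−11.58) + 101 = 49/6.51 × 2.18 + 101 ≈ 117.41 → 117.
NO₂: 1237 lies in 650–1249, so I_lo=201, I_hi=300, C_lo=650, C_hi=1249.
(300−201)/(1249−650) × (1237−650) + 201 = 99/599 × 587 + 201 ≈ 298.02 → 298.
PM10: row 337.3–478.0 (AQI 201–300). (300−201)·(440.7−337.3)/(478.0−337.3) + 201 = 99·103.4/140.7 + 201 ≈ 273.75 → 274.
PM2.5 160.303: bracket 103.427–166.285 → index 51–100; slope 49/62.858, offset 56.876.
AQI = 51 + 49/62.858·56.876 ≈ 95.34 ⇒ 95.
SO₂: row 120.59–214.01 (AQI 51–100). (100−51)·(192.02−120.59)/(214.01−120.59) + 51 = 49·71.43/93.42 + 51 ≈ 88.47 → 88.
Sub-indices: CO→117, NO₂→298, PM10→274, PM2.5→95, SO₂→88. Overall AQI = max = 298; dominant pollutant is NO₂.

298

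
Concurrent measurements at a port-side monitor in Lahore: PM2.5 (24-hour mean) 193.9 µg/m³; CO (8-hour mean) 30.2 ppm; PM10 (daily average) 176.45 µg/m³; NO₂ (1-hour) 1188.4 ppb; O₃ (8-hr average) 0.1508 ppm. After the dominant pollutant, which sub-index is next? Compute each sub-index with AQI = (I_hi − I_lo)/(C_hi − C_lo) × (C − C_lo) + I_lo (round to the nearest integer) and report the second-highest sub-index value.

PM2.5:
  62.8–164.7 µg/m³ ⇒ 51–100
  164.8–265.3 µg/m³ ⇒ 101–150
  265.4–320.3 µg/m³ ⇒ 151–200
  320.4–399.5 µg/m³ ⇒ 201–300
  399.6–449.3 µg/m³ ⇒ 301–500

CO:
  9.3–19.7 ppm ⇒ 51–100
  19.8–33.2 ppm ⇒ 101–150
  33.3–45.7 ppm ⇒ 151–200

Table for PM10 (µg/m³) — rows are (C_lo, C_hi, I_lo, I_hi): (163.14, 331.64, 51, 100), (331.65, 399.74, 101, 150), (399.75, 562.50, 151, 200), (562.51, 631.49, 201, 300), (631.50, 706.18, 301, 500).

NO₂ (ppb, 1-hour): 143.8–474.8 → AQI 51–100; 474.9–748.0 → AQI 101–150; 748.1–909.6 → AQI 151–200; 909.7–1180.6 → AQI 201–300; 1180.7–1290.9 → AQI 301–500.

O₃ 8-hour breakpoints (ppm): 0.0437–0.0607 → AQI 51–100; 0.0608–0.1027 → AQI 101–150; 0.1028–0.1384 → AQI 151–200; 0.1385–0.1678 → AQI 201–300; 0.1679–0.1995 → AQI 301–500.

PM2.5: row 164.8–265.3 (AQI 101–150). (150−101)·(193.9−164.8)/(265.3−164.8) + 101 = 49·29.1/100.5 + 101 ≈ 115.19 → 115.
CO: 30.2 lies in 19.8–33.2, so I_lo=101, I_hi=150, C_lo=19.8, C_hi=33.2.
(150−101)/(33.2−19.8) × (30.2−19.8) + 101 = 49/13.4 × 10.4 + 101 ≈ 139.03 → 139.
PM10: 176.45 ∈ [163.14, 331.64] ↔ index [51, 100].
51 + (176.45−163.14)·(100−51)/(331.64−163.14) = 51 + 13.31·49/168.50 ≈ 54.87, so AQI = 55.
NO₂: 1188.4 ∈ [1180.7, 1290.9] ↔ index [301, 500].
301 + (1188.4−1180.7)·(500−301)/(1290.9−1180.7) = 301 + 7.7·199/110.2 ≈ 314.90, so AQI = 315.
O₃: 0.1508 lies in 0.1385–0.1678, so I_lo=201, I_hi=300, C_lo=0.1385, C_hi=0.1678.
(300−201)/(0.1678−0.1385) × (0.1508−0.1385) + 201 = 99/0.0293 × 0.0123 + 201 ≈ 242.56 → 243.
Sub-indices: PM2.5→115, CO→139, PM10→55, NO₂→315, O₃→243. Ranked high→low: 315, 243, 139, 115, 55. Second-highest sub-index = 243.

243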